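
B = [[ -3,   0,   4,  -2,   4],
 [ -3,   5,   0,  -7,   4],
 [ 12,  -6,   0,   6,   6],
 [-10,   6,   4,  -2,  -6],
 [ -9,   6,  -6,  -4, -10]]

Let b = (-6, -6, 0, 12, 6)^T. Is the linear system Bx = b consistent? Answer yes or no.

yes

Row reduce the augmented matrix [B | b].
R2 ← R2 − R1: [0, 5, -4, -5, 0, 0]
R3 ← R3 + (4)·R1: [0, -6, 16, -2, 22, -24]
R4 ← R4 − (10/3)·R1: [0, 6, -28/3, 14/3, -58/3, 32]
R5 ← R5 − (3)·R1: [0, 6, -18, 2, -22, 24]
R3 ← R3 + (6/5)·R2: [0, 0, 56/5, -8, 22, -24]
R4 ← R4 − (6/5)·R2: [0, 0, -68/15, 32/3, -58/3, 32]
R5 ← R5 − (6/5)·R2: [0, 0, -66/5, 8, -22, 24]
R4 ← R4 + (17/42)·R3: [0, 0, 0, 52/7, -73/7, 156/7]
R5 ← R5 + (33/28)·R3: [0, 0, 0, -10/7, 55/14, -30/7]
R5 ← R5 + (5/26)·R4: [0, 0, 0, 0, 25/13, 0]
The echelon form has 5 nonzero rows, and every pivot lies in the first 5 columns, so rank(B) = rank([B|b]) = 5.
The system is consistent.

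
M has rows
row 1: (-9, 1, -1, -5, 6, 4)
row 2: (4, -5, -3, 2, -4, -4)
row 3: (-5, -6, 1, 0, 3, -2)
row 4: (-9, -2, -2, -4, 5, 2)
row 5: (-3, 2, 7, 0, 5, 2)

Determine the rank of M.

Row reduce to echelon form.
R2 ← R2 + (4/9)·R1: [0, -41/9, -31/9, -2/9, -4/3, -20/9]
R3 ← R3 − (5/9)·R1: [0, -59/9, 14/9, 25/9, -1/3, -38/9]
R4 ← R4 − R1: [0, -3, -1, 1, -1, -2]
R5 ← R5 − (1/3)·R1: [0, 5/3, 22/3, 5/3, 3, 2/3]
R3 ← R3 − (59/41)·R2: [0, 0, 267/41, 127/41, 65/41, -42/41]
R4 ← R4 − (27/41)·R2: [0, 0, 52/41, 47/41, -5/41, -22/41]
R5 ← R5 + (15/41)·R2: [0, 0, 249/41, 65/41, 103/41, -6/41]
R4 ← R4 − (52/267)·R3: [0, 0, 0, 145/267, -115/267, -30/89]
R5 ← R5 − (83/89)·R3: [0, 0, 0, -116/89, 92/89, 72/89]
R5 ← R5 + (12/5)·R4: [0, 0, 0, 0, 0, 0]
Echelon form has 4 nonzero rows, so rank(M) = 4.

4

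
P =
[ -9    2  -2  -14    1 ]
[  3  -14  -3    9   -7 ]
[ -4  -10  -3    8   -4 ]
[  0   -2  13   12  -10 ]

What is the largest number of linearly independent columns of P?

Row reduce to echelon form.
R2 ← R2 + (1/3)·R1: [0, -40/3, -11/3, 13/3, -20/3]
R3 ← R3 − (4/9)·R1: [0, -98/9, -19/9, 128/9, -40/9]
R3 ← R3 − (49/60)·R2: [0, 0, 53/60, 641/60, 1]
R4 ← R4 − (3/20)·R2: [0, 0, 271/20, 227/20, -9]
R4 ← R4 − (813/53)·R3: [0, 0, 0, -8084/53, -1290/53]
Echelon form has 4 nonzero rows, so rank(P) = 4.
The rank gives the maximum number of linearly independent columns: 4.

4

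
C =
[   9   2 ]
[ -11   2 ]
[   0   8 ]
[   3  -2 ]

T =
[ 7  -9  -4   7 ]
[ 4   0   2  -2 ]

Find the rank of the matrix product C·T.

First compute CT:
[[ 71, -81, -32,  59],
 [-69,  99,  48, -81],
 [ 32,   0,  16, -16],
 [ 13, -27, -16,  25]]
Now row reduce the product.
R2 ← R2 + (69/71)·R1: [0, 1440/71, 1200/71, -1680/71]
R3 ← R3 − (32/71)·R1: [0, 2592/71, 2160/71, -3024/71]
R4 ← R4 − (13/71)·R1: [0, -864/71, -720/71, 1008/71]
R3 ← R3 − (9/5)·R2: [0, 0, 0, 0]
R4 ← R4 + (3/5)·R2: [0, 0, 0, 0]
2 nonzero rows, so rank(CT) = 2.

2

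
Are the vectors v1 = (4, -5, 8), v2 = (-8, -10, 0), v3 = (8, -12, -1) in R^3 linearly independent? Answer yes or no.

Form the matrix with these vectors as rows and row reduce.
R2 ← R2 + (2)·R1: [0, -20, 16]
R3 ← R3 − (2)·R1: [0, -2, -17]
R3 ← R3 − (1/10)·R2: [0, 0, -93/5]
3 nonzero rows, so the 3 vectors span a space of dimension 3.
Since 3 = 3, the vectors are linearly independent.

yes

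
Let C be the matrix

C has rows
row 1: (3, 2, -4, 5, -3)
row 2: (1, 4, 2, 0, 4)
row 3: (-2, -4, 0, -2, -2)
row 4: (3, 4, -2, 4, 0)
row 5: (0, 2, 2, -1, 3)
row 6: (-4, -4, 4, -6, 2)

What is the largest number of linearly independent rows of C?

2

Row reduce to echelon form.
R2 ← R2 − (1/3)·R1: [0, 10/3, 10/3, -5/3, 5]
R3 ← R3 + (2/3)·R1: [0, -8/3, -8/3, 4/3, -4]
R4 ← R4 − R1: [0, 2, 2, -1, 3]
R6 ← R6 + (4/3)·R1: [0, -4/3, -4/3, 2/3, -2]
R3 ← R3 + (4/5)·R2: [0, 0, 0, 0, 0]
R4 ← R4 − (3/5)·R2: [0, 0, 0, 0, 0]
R5 ← R5 − (3/5)·R2: [0, 0, 0, 0, 0]
R6 ← R6 + (2/5)·R2: [0, 0, 0, 0, 0]
Echelon form has 2 nonzero rows, so rank(C) = 2.
The rank gives the maximum number of linearly independent rows: 2.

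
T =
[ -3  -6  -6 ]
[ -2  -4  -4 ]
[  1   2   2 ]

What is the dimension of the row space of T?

1

Row reduce to echelon form.
R2 ← R2 − (2/3)·R1: [0, 0, 0]
R3 ← R3 + (1/3)·R1: [0, 0, 0]
Echelon form has 1 nonzero row, so rank(T) = 1.
The row space has dimension equal to the rank: 1.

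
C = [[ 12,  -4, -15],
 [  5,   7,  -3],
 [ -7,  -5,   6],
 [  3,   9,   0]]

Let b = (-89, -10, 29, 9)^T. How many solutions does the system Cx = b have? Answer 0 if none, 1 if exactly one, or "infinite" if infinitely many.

Row reduce the augmented matrix [C | b].
R2 ← R2 − (5/12)·R1: [0, 26/3, 13/4, 325/12]
R3 ← R3 + (7/12)·R1: [0, -22/3, -11/4, -275/12]
R4 ← R4 − (1/4)·R1: [0, 10, 15/4, 125/4]
R3 ← R3 + (11/13)·R2: [0, 0, 0, 0]
R4 ← R4 − (15/13)·R2: [0, 0, 0, 0]
The echelon form has 2 nonzero rows, and every pivot lies in the first 3 columns, so rank(C) = rank([C|b]) = 2.
The system is consistent.
rank = 2 < 3 unknowns, so there are infinitely many solutions.

infinite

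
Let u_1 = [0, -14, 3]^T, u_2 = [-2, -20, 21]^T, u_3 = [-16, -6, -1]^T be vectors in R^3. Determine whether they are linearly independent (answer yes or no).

yes

Form the matrix with these vectors as rows and row reduce.
Swap R1 ↔ R2
R3 ← R3 − (8)·R1: [0, 154, -169]
R3 ← R3 + (11)·R2: [0, 0, -136]
3 nonzero rows, so the 3 vectors span a space of dimension 3.
Since 3 = 3, the vectors are linearly independent.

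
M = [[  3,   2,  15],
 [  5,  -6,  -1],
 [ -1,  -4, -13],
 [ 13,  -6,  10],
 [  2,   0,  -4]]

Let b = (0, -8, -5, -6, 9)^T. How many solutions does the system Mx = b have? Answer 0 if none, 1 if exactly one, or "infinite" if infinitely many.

0

Row reduce the augmented matrix [M | b].
R2 ← R2 − (5/3)·R1: [0, -28/3, -26, -8]
R3 ← R3 + (1/3)·R1: [0, -10/3, -8, -5]
R4 ← R4 − (13/3)·R1: [0, -44/3, -55, -6]
R5 ← R5 − (2/3)·R1: [0, -4/3, -14, 9]
R3 ← R3 − (5/14)·R2: [0, 0, 9/7, -15/7]
R4 ← R4 − (11/7)·R2: [0, 0, -99/7, 46/7]
R5 ← R5 − (1/7)·R2: [0, 0, -72/7, 71/7]
R4 ← R4 + (11)·R3: [0, 0, 0, -17]
R5 ← R5 + (8)·R3: [0, 0, 0, -7]
R5 ← R5 − (7/17)·R4: [0, 0, 0, 0]
The echelon form has 4 nonzero rows; the last pivot sits in the augmented column, so rank(M) = 3 but rank([M|b]) = 4.
Since the ranks differ, the system is inconsistent.
It has no solutions.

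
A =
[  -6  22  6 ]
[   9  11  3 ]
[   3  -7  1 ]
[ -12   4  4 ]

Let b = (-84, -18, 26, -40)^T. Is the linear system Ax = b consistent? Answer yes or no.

yes

Row reduce the augmented matrix [A | b].
R2 ← R2 + (3/2)·R1: [0, 44, 12, -144]
R3 ← R3 + (1/2)·R1: [0, 4, 4, -16]
R4 ← R4 − (2)·R1: [0, -40, -8, 128]
R3 ← R3 − (1/11)·R2: [0, 0, 32/11, -32/11]
R4 ← R4 + (10/11)·R2: [0, 0, 32/11, -32/11]
R4 ← R4 − R3: [0, 0, 0, 0]
The echelon form has 3 nonzero rows, and every pivot lies in the first 3 columns, so rank(A) = rank([A|b]) = 3.
The system is consistent.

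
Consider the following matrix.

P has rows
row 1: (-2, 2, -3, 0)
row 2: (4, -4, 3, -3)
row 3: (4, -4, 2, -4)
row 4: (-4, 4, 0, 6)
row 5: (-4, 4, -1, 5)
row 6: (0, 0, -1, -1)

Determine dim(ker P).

2

Row reduce to echelon form.
R2 ← R2 + (2)·R1: [0, 0, -3, -3]
R3 ← R3 + (2)·R1: [0, 0, -4, -4]
R4 ← R4 − (2)·R1: [0, 0, 6, 6]
R5 ← R5 − (2)·R1: [0, 0, 5, 5]
R3 ← R3 − (4/3)·R2: [0, 0, 0, 0]
R4 ← R4 + (2)·R2: [0, 0, 0, 0]
R5 ← R5 + (5/3)·R2: [0, 0, 0, 0]
R6 ← R6 − (1/3)·R2: [0, 0, 0, 0]
2 nonzero rows, so rank(P) = 2.
P has 4 columns; by rank–nullity, nullity = 4 − 2 = 2.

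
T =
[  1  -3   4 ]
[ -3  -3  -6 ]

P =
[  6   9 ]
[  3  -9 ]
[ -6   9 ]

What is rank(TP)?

First compute TP:
[[-27,  72],
 [  9, -54]]
Now row reduce the product.
R2 ← R2 + (1/3)·R1: [0, -30]
2 nonzero rows, so rank(TP) = 2.

2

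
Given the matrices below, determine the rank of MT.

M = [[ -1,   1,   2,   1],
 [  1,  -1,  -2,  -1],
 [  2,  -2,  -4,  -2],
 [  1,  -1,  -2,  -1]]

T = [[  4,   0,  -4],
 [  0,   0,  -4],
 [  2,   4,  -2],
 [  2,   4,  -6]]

First compute MT:
[[  2,  12, -10],
 [ -2, -12,  10],
 [ -4, -24,  20],
 [ -2, -12,  10]]
Now row reduce the product.
R2 ← R2 + R1: [0, 0, 0]
R3 ← R3 + (2)·R1: [0, 0, 0]
R4 ← R4 + R1: [0, 0, 0]
1 nonzero row, so rank(MT) = 1.

1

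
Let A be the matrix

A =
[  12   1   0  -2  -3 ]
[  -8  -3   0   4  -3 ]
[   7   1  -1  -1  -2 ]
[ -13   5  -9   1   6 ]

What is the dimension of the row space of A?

Row reduce to echelon form.
R2 ← R2 + (2/3)·R1: [0, -7/3, 0, 8/3, -5]
R3 ← R3 − (7/12)·R1: [0, 5/12, -1, 1/6, -1/4]
R4 ← R4 + (13/12)·R1: [0, 73/12, -9, -7/6, 11/4]
R3 ← R3 + (5/28)·R2: [0, 0, -1, 9/14, -8/7]
R4 ← R4 + (73/28)·R2: [0, 0, -9, 81/14, -72/7]
R4 ← R4 − (9)·R3: [0, 0, 0, 0, 0]
Echelon form has 3 nonzero rows, so rank(A) = 3.
The row space has dimension equal to the rank: 3.

3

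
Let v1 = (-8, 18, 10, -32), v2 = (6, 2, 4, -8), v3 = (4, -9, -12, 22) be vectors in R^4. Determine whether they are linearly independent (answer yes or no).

Form the matrix with these vectors as rows and row reduce.
R2 ← R2 + (3/4)·R1: [0, 31/2, 23/2, -32]
R3 ← R3 + (1/2)·R1: [0, 0, -7, 6]
3 nonzero rows, so the 3 vectors span a space of dimension 3.
Since 3 = 3, the vectors are linearly independent.

yes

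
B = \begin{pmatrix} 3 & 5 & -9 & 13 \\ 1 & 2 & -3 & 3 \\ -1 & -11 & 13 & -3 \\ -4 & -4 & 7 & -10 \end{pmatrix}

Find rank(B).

3

Row reduce to echelon form.
R2 ← R2 − (1/3)·R1: [0, 1/3, 0, -4/3]
R3 ← R3 + (1/3)·R1: [0, -28/3, 10, 4/3]
R4 ← R4 + (4/3)·R1: [0, 8/3, -5, 22/3]
R3 ← R3 + (28)·R2: [0, 0, 10, -36]
R4 ← R4 − (8)·R2: [0, 0, -5, 18]
R4 ← R4 + (1/2)·R3: [0, 0, 0, 0]
Echelon form has 3 nonzero rows, so rank(B) = 3.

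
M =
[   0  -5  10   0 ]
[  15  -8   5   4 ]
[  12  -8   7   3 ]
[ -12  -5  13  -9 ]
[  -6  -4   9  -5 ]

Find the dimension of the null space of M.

Row reduce to echelon form.
Swap R1 ↔ R2
R3 ← R3 − (4/5)·R1: [0, -8/5, 3, -1/5]
R4 ← R4 + (4/5)·R1: [0, -57/5, 17, -29/5]
R5 ← R5 + (2/5)·R1: [0, -36/5, 11, -17/5]
R3 ← R3 − (8/25)·R2: [0, 0, -1/5, -1/5]
R4 ← R4 − (57/25)·R2: [0, 0, -29/5, -29/5]
R5 ← R5 − (36/25)·R2: [0, 0, -17/5, -17/5]
R4 ← R4 − (29)·R3: [0, 0, 0, 0]
R5 ← R5 − (17)·R3: [0, 0, 0, 0]
3 nonzero rows, so rank(M) = 3.
M has 4 columns; by rank–nullity, nullity = 4 − 3 = 1.

1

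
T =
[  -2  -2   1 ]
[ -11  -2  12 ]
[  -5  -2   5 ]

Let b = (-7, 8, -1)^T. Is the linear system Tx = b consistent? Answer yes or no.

yes

Row reduce the augmented matrix [T | b].
R2 ← R2 − (11/2)·R1: [0, 9, 13/2, 93/2]
R3 ← R3 − (5/2)·R1: [0, 3, 5/2, 33/2]
R3 ← R3 − (1/3)·R2: [0, 0, 1/3, 1]
The echelon form has 3 nonzero rows, and every pivot lies in the first 3 columns, so rank(T) = rank([T|b]) = 3.
The system is consistent.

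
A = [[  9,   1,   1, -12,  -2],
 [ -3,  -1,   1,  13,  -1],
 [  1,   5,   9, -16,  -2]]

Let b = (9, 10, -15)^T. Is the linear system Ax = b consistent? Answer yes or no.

Row reduce the augmented matrix [A | b].
R2 ← R2 + (1/3)·R1: [0, -2/3, 4/3, 9, -5/3, 13]
R3 ← R3 − (1/9)·R1: [0, 44/9, 80/9, -44/3, -16/9, -16]
R3 ← R3 + (22/3)·R2: [0, 0, 56/3, 154/3, -14, 238/3]
The echelon form has 3 nonzero rows, and every pivot lies in the first 5 columns, so rank(A) = rank([A|b]) = 3.
The system is consistent.

yes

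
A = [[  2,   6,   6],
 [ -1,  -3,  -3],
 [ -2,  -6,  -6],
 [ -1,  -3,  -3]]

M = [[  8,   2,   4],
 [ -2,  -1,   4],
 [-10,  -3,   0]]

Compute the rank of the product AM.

1

First compute AM:
[[-56, -20,  32],
 [ 28,  10, -16],
 [ 56,  20, -32],
 [ 28,  10, -16]]
Now row reduce the product.
R2 ← R2 + (1/2)·R1: [0, 0, 0]
R3 ← R3 + R1: [0, 0, 0]
R4 ← R4 + (1/2)·R1: [0, 0, 0]
1 nonzero row, so rank(AM) = 1.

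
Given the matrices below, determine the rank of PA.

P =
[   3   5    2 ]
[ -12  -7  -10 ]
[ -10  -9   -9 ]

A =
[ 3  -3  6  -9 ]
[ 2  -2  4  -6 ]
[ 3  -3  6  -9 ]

1

First compute PA:
[[ 25, -25,  50, -75],
 [-80,  80, -160, 240],
 [-75,  75, -150, 225]]
Now row reduce the product.
R2 ← R2 + (16/5)·R1: [0, 0, 0, 0]
R3 ← R3 + (3)·R1: [0, 0, 0, 0]
1 nonzero row, so rank(PA) = 1.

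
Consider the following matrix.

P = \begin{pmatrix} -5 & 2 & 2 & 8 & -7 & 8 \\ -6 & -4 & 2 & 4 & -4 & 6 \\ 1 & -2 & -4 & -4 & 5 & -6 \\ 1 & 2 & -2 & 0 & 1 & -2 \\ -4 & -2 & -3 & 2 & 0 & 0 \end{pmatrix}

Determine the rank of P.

Row reduce to echelon form.
R2 ← R2 − (6/5)·R1: [0, -32/5, -2/5, -28/5, 22/5, -18/5]
R3 ← R3 + (1/5)·R1: [0, -8/5, -18/5, -12/5, 18/5, -22/5]
R4 ← R4 + (1/5)·R1: [0, 12/5, -8/5, 8/5, -2/5, -2/5]
R5 ← R5 − (4/5)·R1: [0, -18/5, -23/5, -22/5, 28/5, -32/5]
R3 ← R3 − (1/4)·R2: [0, 0, -7/2, -1, 5/2, -7/2]
R4 ← R4 + (3/8)·R2: [0, 0, -7/4, -1/2, 5/4, -7/4]
R5 ← R5 − (9/16)·R2: [0, 0, -35/8, -5/4, 25/8, -35/8]
R4 ← R4 − (1/2)·R3: [0, 0, 0, 0, 0, 0]
R5 ← R5 − (5/4)·R3: [0, 0, 0, 0, 0, 0]
Echelon form has 3 nonzero rows, so rank(P) = 3.

3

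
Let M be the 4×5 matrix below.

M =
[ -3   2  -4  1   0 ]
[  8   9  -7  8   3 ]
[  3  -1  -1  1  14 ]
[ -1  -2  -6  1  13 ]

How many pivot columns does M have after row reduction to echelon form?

Row reduce to echelon form.
R2 ← R2 + (8/3)·R1: [0, 43/3, -53/3, 32/3, 3]
R3 ← R3 + R1: [0, 1, -5, 2, 14]
R4 ← R4 − (1/3)·R1: [0, -8/3, -14/3, 2/3, 13]
R3 ← R3 − (3/43)·R2: [0, 0, -162/43, 54/43, 593/43]
R4 ← R4 + (8/43)·R2: [0, 0, -342/43, 114/43, 583/43]
R4 ← R4 − (19/9)·R3: [0, 0, 0, 0, -140/9]
Echelon form has 4 nonzero rows, so rank(M) = 4.
Each nonzero row contributes one pivot column: 4 pivot columns.

4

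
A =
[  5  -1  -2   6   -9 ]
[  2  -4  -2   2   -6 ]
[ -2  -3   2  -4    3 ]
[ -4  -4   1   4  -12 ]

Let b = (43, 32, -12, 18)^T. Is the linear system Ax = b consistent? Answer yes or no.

Row reduce the augmented matrix [A | b].
R2 ← R2 − (2/5)·R1: [0, -18/5, -6/5, -2/5, -12/5, 74/5]
R3 ← R3 + (2/5)·R1: [0, -17/5, 6/5, -8/5, -3/5, 26/5]
R4 ← R4 + (4/5)·R1: [0, -24/5, -3/5, 44/5, -96/5, 262/5]
R3 ← R3 − (17/18)·R2: [0, 0, 7/3, -11/9, 5/3, -79/9]
R4 ← R4 − (4/3)·R2: [0, 0, 1, 28/3, -16, 98/3]
R4 ← R4 − (3/7)·R3: [0, 0, 0, 69/7, -117/7, 255/7]
The echelon form has 4 nonzero rows, and every pivot lies in the first 5 columns, so rank(A) = rank([A|b]) = 4.
The system is consistent.

yes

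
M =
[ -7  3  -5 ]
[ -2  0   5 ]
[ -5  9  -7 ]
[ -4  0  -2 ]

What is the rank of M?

3

Row reduce to echelon form.
R2 ← R2 − (2/7)·R1: [0, -6/7, 45/7]
R3 ← R3 − (5/7)·R1: [0, 48/7, -24/7]
R4 ← R4 − (4/7)·R1: [0, -12/7, 6/7]
R3 ← R3 + (8)·R2: [0, 0, 48]
R4 ← R4 − (2)·R2: [0, 0, -12]
R4 ← R4 + (1/4)·R3: [0, 0, 0]
Echelon form has 3 nonzero rows, so rank(M) = 3.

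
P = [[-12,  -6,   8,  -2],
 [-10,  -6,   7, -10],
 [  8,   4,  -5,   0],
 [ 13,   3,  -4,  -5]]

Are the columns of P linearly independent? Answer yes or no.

yes

Row reduce P to echelon form.
R2 ← R2 − (5/6)·R1: [0, -1, 1/3, -25/3]
R3 ← R3 + (2/3)·R1: [0, 0, 1/3, -4/3]
R4 ← R4 + (13/12)·R1: [0, -7/2, 14/3, -43/6]
R4 ← R4 − (7/2)·R2: [0, 0, 7/2, 22]
R4 ← R4 − (21/2)·R3: [0, 0, 0, 36]
4 pivots among 4 columns.
Every column is a pivot column, so the columns are linearly independent.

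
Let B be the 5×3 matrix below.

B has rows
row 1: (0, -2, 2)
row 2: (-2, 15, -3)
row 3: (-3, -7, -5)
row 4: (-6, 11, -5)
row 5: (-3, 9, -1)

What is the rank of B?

3

Row reduce to echelon form.
Swap R1 ↔ R2
R3 ← R3 − (3/2)·R1: [0, -59/2, -1/2]
R4 ← R4 − (3)·R1: [0, -34, 4]
R5 ← R5 − (3/2)·R1: [0, -27/2, 7/2]
R3 ← R3 − (59/4)·R2: [0, 0, -30]
R4 ← R4 − (17)·R2: [0, 0, -30]
R5 ← R5 − (27/4)·R2: [0, 0, -10]
R4 ← R4 − R3: [0, 0, 0]
R5 ← R5 − (1/3)·R3: [0, 0, 0]
Echelon form has 3 nonzero rows, so rank(B) = 3.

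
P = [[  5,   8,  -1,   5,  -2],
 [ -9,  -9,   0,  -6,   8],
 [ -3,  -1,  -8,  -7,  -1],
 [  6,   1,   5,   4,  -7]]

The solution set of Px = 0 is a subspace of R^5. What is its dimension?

2

Row reduce to echelon form.
R2 ← R2 + (9/5)·R1: [0, 27/5, -9/5, 3, 22/5]
R3 ← R3 + (3/5)·R1: [0, 19/5, -43/5, -4, -11/5]
R4 ← R4 − (6/5)·R1: [0, -43/5, 31/5, -2, -23/5]
R3 ← R3 − (19/27)·R2: [0, 0, -22/3, -55/9, -143/27]
R4 ← R4 + (43/27)·R2: [0, 0, 10/3, 25/9, 65/27]
R4 ← R4 + (5/11)·R3: [0, 0, 0, 0, 0]
3 nonzero rows, so rank(P) = 3.
P has 5 columns; by rank–nullity, nullity = 5 − 3 = 2.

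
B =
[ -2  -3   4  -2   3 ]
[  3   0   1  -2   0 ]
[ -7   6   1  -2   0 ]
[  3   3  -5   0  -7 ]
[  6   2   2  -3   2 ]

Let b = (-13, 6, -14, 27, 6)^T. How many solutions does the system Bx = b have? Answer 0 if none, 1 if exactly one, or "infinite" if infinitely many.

infinite

Row reduce the augmented matrix [B | b].
R2 ← R2 + (3/2)·R1: [0, -9/2, 7, -5, 9/2, -27/2]
R3 ← R3 − (7/2)·R1: [0, 33/2, -13, 5, -21/2, 63/2]
R4 ← R4 + (3/2)·R1: [0, -3/2, 1, -3, -5/2, 15/2]
R5 ← R5 + (3)·R1: [0, -7, 14, -9, 11, -33]
R3 ← R3 + (11/3)·R2: [0, 0, 38/3, -40/3, 6, -18]
R4 ← R4 − (1/3)·R2: [0, 0, -4/3, -4/3, -4, 12]
R5 ← R5 − (14/9)·R2: [0, 0, 28/9, -11/9, 4, -12]
R4 ← R4 + (2/19)·R3: [0, 0, 0, -52/19, -64/19, 192/19]
R5 ← R5 − (14/57)·R3: [0, 0, 0, 39/19, 48/19, -144/19]
R5 ← R5 + (3/4)·R4: [0, 0, 0, 0, 0, 0]
The echelon form has 4 nonzero rows, and every pivot lies in the first 5 columns, so rank(B) = rank([B|b]) = 4.
The system is consistent.
rank = 4 < 5 unknowns, so there are infinitely many solutions.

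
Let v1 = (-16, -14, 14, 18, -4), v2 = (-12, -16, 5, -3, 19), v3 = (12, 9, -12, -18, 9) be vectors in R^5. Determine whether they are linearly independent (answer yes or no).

no

Form the matrix with these vectors as rows and row reduce.
R2 ← R2 − (3/4)·R1: [0, -11/2, -11/2, -33/2, 22]
R3 ← R3 + (3/4)·R1: [0, -3/2, -3/2, -9/2, 6]
R3 ← R3 − (3/11)·R2: [0, 0, 0, 0, 0]
2 nonzero rows, so the 3 vectors span a space of dimension 2.
Since 2 < 3, the vectors are linearly dependent.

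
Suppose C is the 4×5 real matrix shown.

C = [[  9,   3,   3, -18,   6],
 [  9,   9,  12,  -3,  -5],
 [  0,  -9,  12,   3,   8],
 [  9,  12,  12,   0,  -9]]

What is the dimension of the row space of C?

3

Row reduce to echelon form.
R2 ← R2 − R1: [0, 6, 9, 15, -11]
R4 ← R4 − R1: [0, 9, 9, 18, -15]
R3 ← R3 + (3/2)·R2: [0, 0, 51/2, 51/2, -17/2]
R4 ← R4 − (3/2)·R2: [0, 0, -9/2, -9/2, 3/2]
R4 ← R4 + (3/17)·R3: [0, 0, 0, 0, 0]
Echelon form has 3 nonzero rows, so rank(C) = 3.
The row space has dimension equal to the rank: 3.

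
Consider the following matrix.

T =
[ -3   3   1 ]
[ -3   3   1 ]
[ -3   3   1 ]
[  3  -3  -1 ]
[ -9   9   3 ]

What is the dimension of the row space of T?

1

Row reduce to echelon form.
R2 ← R2 − R1: [0, 0, 0]
R3 ← R3 − R1: [0, 0, 0]
R4 ← R4 + R1: [0, 0, 0]
R5 ← R5 − (3)·R1: [0, 0, 0]
Echelon form has 1 nonzero row, so rank(T) = 1.
The row space has dimension equal to the rank: 1.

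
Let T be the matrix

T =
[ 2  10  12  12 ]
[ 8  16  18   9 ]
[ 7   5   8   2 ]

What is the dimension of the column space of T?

Row reduce to echelon form.
R2 ← R2 − (4)·R1: [0, -24, -30, -39]
R3 ← R3 − (7/2)·R1: [0, -30, -34, -40]
R3 ← R3 − (5/4)·R2: [0, 0, 7/2, 35/4]
Echelon form has 3 nonzero rows, so rank(T) = 3.
The column space has dimension equal to the rank: 3.

3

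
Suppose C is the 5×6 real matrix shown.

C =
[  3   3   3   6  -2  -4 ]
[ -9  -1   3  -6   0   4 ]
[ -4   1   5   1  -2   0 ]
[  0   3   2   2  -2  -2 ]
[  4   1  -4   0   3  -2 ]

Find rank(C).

4

Row reduce to echelon form.
R2 ← R2 + (3)·R1: [0, 8, 12, 12, -6, -8]
R3 ← R3 + (4/3)·R1: [0, 5, 9, 9, -14/3, -16/3]
R5 ← R5 − (4/3)·R1: [0, -3, -8, -8, 17/3, 10/3]
R3 ← R3 − (5/8)·R2: [0, 0, 3/2, 3/2, -11/12, -1/3]
R4 ← R4 − (3/8)·R2: [0, 0, -5/2, -5/2, 1/4, 1]
R5 ← R5 + (3/8)·R2: [0, 0, -7/2, -7/2, 41/12, 1/3]
R4 ← R4 + (5/3)·R3: [0, 0, 0, 0, -23/18, 4/9]
R5 ← R5 + (7/3)·R3: [0, 0, 0, 0, 23/18, -4/9]
R5 ← R5 + R4: [0, 0, 0, 0, 0, 0]
Echelon form has 4 nonzero rows, so rank(C) = 4.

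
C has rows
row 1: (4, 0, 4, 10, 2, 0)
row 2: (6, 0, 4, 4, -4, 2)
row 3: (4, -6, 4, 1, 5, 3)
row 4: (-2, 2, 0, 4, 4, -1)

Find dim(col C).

4

Row reduce to echelon form.
R2 ← R2 − (3/2)·R1: [0, 0, -2, -11, -7, 2]
R3 ← R3 − R1: [0, -6, 0, -9, 3, 3]
R4 ← R4 + (1/2)·R1: [0, 2, 2, 9, 5, -1]
Swap R2 ↔ R3
R4 ← R4 + (1/3)·R2: [0, 0, 2, 6, 6, 0]
R4 ← R4 + R3: [0, 0, 0, -5, -1, 2]
Echelon form has 4 nonzero rows, so rank(C) = 4.
The column space has dimension equal to the rank: 4.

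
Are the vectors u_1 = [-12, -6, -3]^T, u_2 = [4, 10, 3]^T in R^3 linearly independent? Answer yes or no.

Form the matrix with these vectors as rows and row reduce.
R2 ← R2 + (1/3)·R1: [0, 8, 2]
2 nonzero rows, so the 2 vectors span a space of dimension 2.
Since 2 = 2, the vectors are linearly independent.

yes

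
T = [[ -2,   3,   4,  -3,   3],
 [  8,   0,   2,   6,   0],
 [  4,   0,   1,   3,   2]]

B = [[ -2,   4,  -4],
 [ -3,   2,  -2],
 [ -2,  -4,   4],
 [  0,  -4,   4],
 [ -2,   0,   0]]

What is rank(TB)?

2

First compute TB:
[[-19,  -6,   6],
 [-20,   0,   0],
 [-14,   0,   0]]
Now row reduce the product.
R2 ← R2 − (20/19)·R1: [0, 120/19, -120/19]
R3 ← R3 − (14/19)·R1: [0, 84/19, -84/19]
R3 ← R3 − (7/10)·R2: [0, 0, 0]
2 nonzero rows, so rank(TB) = 2.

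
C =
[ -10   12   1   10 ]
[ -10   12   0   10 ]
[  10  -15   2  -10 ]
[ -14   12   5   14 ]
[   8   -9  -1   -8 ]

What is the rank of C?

3

Row reduce to echelon form.
R2 ← R2 − R1: [0, 0, -1, 0]
R3 ← R3 + R1: [0, -3, 3, 0]
R4 ← R4 − (7/5)·R1: [0, -24/5, 18/5, 0]
R5 ← R5 + (4/5)·R1: [0, 3/5, -1/5, 0]
Swap R2 ↔ R3
R4 ← R4 − (8/5)·R2: [0, 0, -6/5, 0]
R5 ← R5 + (1/5)·R2: [0, 0, 2/5, 0]
R4 ← R4 − (6/5)·R3: [0, 0, 0, 0]
R5 ← R5 + (2/5)·R3: [0, 0, 0, 0]
Echelon form has 3 nonzero rows, so rank(C) = 3.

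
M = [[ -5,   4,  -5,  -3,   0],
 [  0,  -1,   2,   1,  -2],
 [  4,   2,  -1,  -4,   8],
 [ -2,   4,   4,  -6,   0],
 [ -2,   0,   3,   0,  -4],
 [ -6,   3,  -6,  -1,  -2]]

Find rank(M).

Row reduce to echelon form.
R3 ← R3 + (4/5)·R1: [0, 26/5, -5, -32/5, 8]
R4 ← R4 − (2/5)·R1: [0, 12/5, 6, -24/5, 0]
R5 ← R5 − (2/5)·R1: [0, -8/5, 5, 6/5, -4]
R6 ← R6 − (6/5)·R1: [0, -9/5, 0, 13/5, -2]
R3 ← R3 + (26/5)·R2: [0, 0, 27/5, -6/5, -12/5]
R4 ← R4 + (12/5)·R2: [0, 0, 54/5, -12/5, -24/5]
R5 ← R5 − (8/5)·R2: [0, 0, 9/5, -2/5, -4/5]
R6 ← R6 − (9/5)·R2: [0, 0, -18/5, 4/5, 8/5]
R4 ← R4 − (2)·R3: [0, 0, 0, 0, 0]
R5 ← R5 − (1/3)·R3: [0, 0, 0, 0, 0]
R6 ← R6 + (2/3)·R3: [0, 0, 0, 0, 0]
Echelon form has 3 nonzero rows, so rank(M) = 3.

3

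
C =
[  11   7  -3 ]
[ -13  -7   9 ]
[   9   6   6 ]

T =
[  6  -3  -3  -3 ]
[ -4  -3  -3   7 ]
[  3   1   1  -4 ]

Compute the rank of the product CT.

2

First compute CT:
[[ 29, -57, -57,  28],
 [-23,  69,  69, -46],
 [ 48, -39, -39,  -9]]
Now row reduce the product.
R2 ← R2 + (23/29)·R1: [0, 690/29, 690/29, -690/29]
R3 ← R3 − (48/29)·R1: [0, 1605/29, 1605/29, -1605/29]
R3 ← R3 − (107/46)·R2: [0, 0, 0, 0]
2 nonzero rows, so rank(CT) = 2.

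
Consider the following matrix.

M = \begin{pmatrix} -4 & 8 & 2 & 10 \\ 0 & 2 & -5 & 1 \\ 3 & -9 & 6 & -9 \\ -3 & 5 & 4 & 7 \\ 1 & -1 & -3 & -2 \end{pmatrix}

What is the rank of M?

2

Row reduce to echelon form.
R3 ← R3 + (3/4)·R1: [0, -3, 15/2, -3/2]
R4 ← R4 − (3/4)·R1: [0, -1, 5/2, -1/2]
R5 ← R5 + (1/4)·R1: [0, 1, -5/2, 1/2]
R3 ← R3 + (3/2)·R2: [0, 0, 0, 0]
R4 ← R4 + (1/2)·R2: [0, 0, 0, 0]
R5 ← R5 − (1/2)·R2: [0, 0, 0, 0]
Echelon form has 2 nonzero rows, so rank(M) = 2.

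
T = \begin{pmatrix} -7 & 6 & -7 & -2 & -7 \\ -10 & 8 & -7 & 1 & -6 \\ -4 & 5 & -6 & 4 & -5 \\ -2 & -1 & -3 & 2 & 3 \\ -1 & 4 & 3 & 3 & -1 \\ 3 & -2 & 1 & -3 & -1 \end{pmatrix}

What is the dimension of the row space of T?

5

Row reduce to echelon form.
R2 ← R2 − (10/7)·R1: [0, -4/7, 3, 27/7, 4]
R3 ← R3 − (4/7)·R1: [0, 11/7, -2, 36/7, -1]
R4 ← R4 − (2/7)·R1: [0, -19/7, -1, 18/7, 5]
R5 ← R5 − (1/7)·R1: [0, 22/7, 4, 23/7, 0]
R6 ← R6 + (3/7)·R1: [0, 4/7, -2, -27/7, -4]
R3 ← R3 + (11/4)·R2: [0, 0, 25/4, 63/4, 10]
R4 ← R4 − (19/4)·R2: [0, 0, -61/4, -63/4, -14]
R5 ← R5 + (11/2)·R2: [0, 0, 41/2, 49/2, 22]
R6 ← R6 + R2: [0, 0, 1, 0, 0]
R4 ← R4 + (61/25)·R3: [0, 0, 0, 567/25, 52/5]
R5 ← R5 − (82/25)·R3: [0, 0, 0, -679/25, -54/5]
R6 ← R6 − (4/25)·R3: [0, 0, 0, -63/25, -8/5]
R5 ← R5 + (97/81)·R4: [0, 0, 0, 0, 134/81]
R6 ← R6 + (1/9)·R4: [0, 0, 0, 0, -4/9]
R6 ← R6 + (18/67)·R5: [0, 0, 0, 0, 0]
Echelon form has 5 nonzero rows, so rank(T) = 5.
The row space has dimension equal to the rank: 5.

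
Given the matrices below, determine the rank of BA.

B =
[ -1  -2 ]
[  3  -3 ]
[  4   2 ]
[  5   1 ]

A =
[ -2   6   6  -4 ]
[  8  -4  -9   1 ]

2

First compute BA:
[[-14,   2,  12,   2],
 [-30,  30,  45, -15],
 [  8,  16,   6, -14],
 [ -2,  26,  21, -19]]
Now row reduce the product.
R2 ← R2 − (15/7)·R1: [0, 180/7, 135/7, -135/7]
R3 ← R3 + (4/7)·R1: [0, 120/7, 90/7, -90/7]
R4 ← R4 − (1/7)·R1: [0, 180/7, 135/7, -135/7]
R3 ← R3 − (2/3)·R2: [0, 0, 0, 0]
R4 ← R4 − R2: [0, 0, 0, 0]
2 nonzero rows, so rank(BA) = 2.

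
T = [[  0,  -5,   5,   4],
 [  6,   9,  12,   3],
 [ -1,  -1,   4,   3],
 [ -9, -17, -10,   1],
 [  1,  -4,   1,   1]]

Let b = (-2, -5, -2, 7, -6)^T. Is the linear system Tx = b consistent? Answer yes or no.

Row reduce the augmented matrix [T | b].
Swap R1 ↔ R2
R3 ← R3 + (1/6)·R1: [0, 1/2, 6, 7/2, -17/6]
R4 ← R4 + (3/2)·R1: [0, -7/2, 8, 11/2, -1/2]
R5 ← R5 − (1/6)·R1: [0, -11/2, -1, 1/2, -31/6]
R3 ← R3 + (1/10)·R2: [0, 0, 13/2, 39/10, -91/30]
R4 ← R4 − (7/10)·R2: [0, 0, 9/2, 27/10, 9/10]
R5 ← R5 − (11/10)·R2: [0, 0, -13/2, -39/10, -89/30]
R4 ← R4 − (9/13)·R3: [0, 0, 0, 0, 3]
R5 ← R5 + R3: [0, 0, 0, 0, -6]
R5 ← R5 + (2)·R4: [0, 0, 0, 0, 0]
The echelon form has 4 nonzero rows; the last pivot sits in the augmented column, so rank(T) = 3 but rank([T|b]) = 4.
Since the ranks differ, the system is inconsistent.

no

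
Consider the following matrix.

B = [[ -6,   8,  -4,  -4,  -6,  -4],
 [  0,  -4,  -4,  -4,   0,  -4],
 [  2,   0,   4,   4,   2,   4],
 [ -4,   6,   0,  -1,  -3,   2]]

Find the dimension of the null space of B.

3

Row reduce to echelon form.
R3 ← R3 + (1/3)·R1: [0, 8/3, 8/3, 8/3, 0, 8/3]
R4 ← R4 − (2/3)·R1: [0, 2/3, 8/3, 5/3, 1, 14/3]
R3 ← R3 + (2/3)·R2: [0, 0, 0, 0, 0, 0]
R4 ← R4 + (1/6)·R2: [0, 0, 2, 1, 1, 4]
Swap R3 ↔ R4
3 nonzero rows, so rank(B) = 3.
B has 6 columns; by rank–nullity, nullity = 6 − 3 = 3.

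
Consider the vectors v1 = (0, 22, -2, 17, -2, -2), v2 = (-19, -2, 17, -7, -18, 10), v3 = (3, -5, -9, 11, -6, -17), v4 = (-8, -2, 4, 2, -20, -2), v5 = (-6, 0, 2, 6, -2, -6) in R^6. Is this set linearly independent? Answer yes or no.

no

Form the matrix with these vectors as rows and row reduce.
Swap R1 ↔ R2
R3 ← R3 + (3/19)·R1: [0, -101/19, -120/19, 188/19, -168/19, -293/19]
R4 ← R4 − (8/19)·R1: [0, -22/19, -60/19, 94/19, -236/19, -118/19]
R5 ← R5 − (6/19)·R1: [0, 12/19, -64/19, 156/19, 70/19, -174/19]
R3 ← R3 + (101/418)·R2: [0, 0, -1421/209, 5853/418, -1949/209, -3324/209]
R4 ← R4 + (1/19)·R2: [0, 0, -62/19, 111/19, -238/19, -120/19]
R5 ← R5 − (6/209)·R2: [0, 0, -692/209, 1614/209, 782/209, -1902/209]
R4 ← R4 − (682/1421)·R3: [0, 0, 0, -1248/1421, -11440/1421, 1872/1421]
R5 ← R5 − (692/1421)·R3: [0, 0, 0, 1284/1421, 11770/1421, -1926/1421]
R5 ← R5 + (107/104)·R4: [0, 0, 0, 0, 0, 0]
4 nonzero rows, so the 5 vectors span a space of dimension 4.
Since 4 < 5, the vectors are linearly dependent.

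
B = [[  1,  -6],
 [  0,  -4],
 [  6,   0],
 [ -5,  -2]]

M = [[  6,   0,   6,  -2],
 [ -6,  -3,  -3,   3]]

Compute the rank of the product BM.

2

First compute BM:
[[ 42,  18,  24, -20],
 [ 24,  12,  12, -12],
 [ 36,   0,  36, -12],
 [-18,   6, -24,   4]]
Now row reduce the product.
R2 ← R2 − (4/7)·R1: [0, 12/7, -12/7, -4/7]
R3 ← R3 − (6/7)·R1: [0, -108/7, 108/7, 36/7]
R4 ← R4 + (3/7)·R1: [0, 96/7, -96/7, -32/7]
R3 ← R3 + (9)·R2: [0, 0, 0, 0]
R4 ← R4 − (8)·R2: [0, 0, 0, 0]
2 nonzero rows, so rank(BM) = 2.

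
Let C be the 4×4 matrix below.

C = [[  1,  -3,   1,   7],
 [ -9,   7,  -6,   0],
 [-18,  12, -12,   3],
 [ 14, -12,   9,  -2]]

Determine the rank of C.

3

Row reduce to echelon form.
R2 ← R2 + (9)·R1: [0, -20, 3, 63]
R3 ← R3 + (18)·R1: [0, -42, 6, 129]
R4 ← R4 − (14)·R1: [0, 30, -5, -100]
R3 ← R3 − (21/10)·R2: [0, 0, -3/10, -33/10]
R4 ← R4 + (3/2)·R2: [0, 0, -1/2, -11/2]
R4 ← R4 − (5/3)·R3: [0, 0, 0, 0]
Echelon form has 3 nonzero rows, so rank(C) = 3.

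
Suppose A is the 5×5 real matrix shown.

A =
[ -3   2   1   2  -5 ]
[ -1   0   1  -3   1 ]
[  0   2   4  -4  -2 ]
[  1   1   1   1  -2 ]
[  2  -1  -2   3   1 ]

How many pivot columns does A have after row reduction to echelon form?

3

Row reduce to echelon form.
R2 ← R2 − (1/3)·R1: [0, -2/3, 2/3, -11/3, 8/3]
R4 ← R4 + (1/3)·R1: [0, 5/3, 4/3, 5/3, -11/3]
R5 ← R5 + (2/3)·R1: [0, 1/3, -4/3, 13/3, -7/3]
R3 ← R3 + (3)·R2: [0, 0, 6, -15, 6]
R4 ← R4 + (5/2)·R2: [0, 0, 3, -15/2, 3]
R5 ← R5 + (1/2)·R2: [0, 0, -1, 5/2, -1]
R4 ← R4 − (1/2)·R3: [0, 0, 0, 0, 0]
R5 ← R5 + (1/6)·R3: [0, 0, 0, 0, 0]
Echelon form has 3 nonzero rows, so rank(A) = 3.
Each nonzero row contributes one pivot column: 3 pivot columns.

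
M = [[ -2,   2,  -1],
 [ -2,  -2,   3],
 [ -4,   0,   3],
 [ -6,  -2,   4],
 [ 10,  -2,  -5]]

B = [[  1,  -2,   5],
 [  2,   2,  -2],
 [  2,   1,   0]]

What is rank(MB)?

2

First compute MB:
[[  0,   7, -14],
 [  0,   3,  -6],
 [  2,  11, -20],
 [ -2,  12, -26],
 [ -4, -29,  54]]
Now row reduce the product.
Swap R1 ↔ R3
R4 ← R4 + R1: [0, 23, -46]
R5 ← R5 + (2)·R1: [0, -7, 14]
R3 ← R3 − (7/3)·R2: [0, 0, 0]
R4 ← R4 − (23/3)·R2: [0, 0, 0]
R5 ← R5 + (7/3)·R2: [0, 0, 0]
2 nonzero rows, so rank(MB) = 2.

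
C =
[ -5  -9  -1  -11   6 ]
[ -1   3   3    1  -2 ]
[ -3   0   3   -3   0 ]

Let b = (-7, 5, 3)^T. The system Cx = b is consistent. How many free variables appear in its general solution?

Row reduce the augmented matrix [C | b].
R2 ← R2 − (1/5)·R1: [0, 24/5, 16/5, 16/5, -16/5, 32/5]
R3 ← R3 − (3/5)·R1: [0, 27/5, 18/5, 18/5, -18/5, 36/5]
R3 ← R3 − (9/8)·R2: [0, 0, 0, 0, 0, 0]
The echelon form has 2 nonzero rows, and every pivot lies in the first 5 columns, so rank(C) = rank([C|b]) = 2.
The system is consistent.
Free variables = (unknowns) − (rank) = 5 − 2 = 3.

3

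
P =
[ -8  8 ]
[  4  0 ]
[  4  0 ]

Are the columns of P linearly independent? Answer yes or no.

Row reduce P to echelon form.
R2 ← R2 + (1/2)·R1: [0, 4]
R3 ← R3 + (1/2)·R1: [0, 4]
R3 ← R3 − R2: [0, 0]
2 pivots among 2 columns.
Every column is a pivot column, so the columns are linearly independent.

yes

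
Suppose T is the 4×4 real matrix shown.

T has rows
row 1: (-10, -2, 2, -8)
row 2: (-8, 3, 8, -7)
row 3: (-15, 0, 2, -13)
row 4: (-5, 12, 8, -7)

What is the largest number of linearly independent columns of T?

3

Row reduce to echelon form.
R2 ← R2 − (4/5)·R1: [0, 23/5, 32/5, -3/5]
R3 ← R3 − (3/2)·R1: [0, 3, -1, -1]
R4 ← R4 − (1/2)·R1: [0, 13, 7, -3]
R3 ← R3 − (15/23)·R2: [0, 0, -119/23, -14/23]
R4 ← R4 − (65/23)·R2: [0, 0, -255/23, -30/23]
R4 ← R4 − (15/7)·R3: [0, 0, 0, 0]
Echelon form has 3 nonzero rows, so rank(T) = 3.
The rank gives the maximum number of linearly independent columns: 3.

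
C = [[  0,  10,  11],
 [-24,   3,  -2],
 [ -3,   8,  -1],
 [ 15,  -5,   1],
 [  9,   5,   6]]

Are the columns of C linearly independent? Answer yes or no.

yes

Row reduce C to echelon form.
Swap R1 ↔ R2
R3 ← R3 − (1/8)·R1: [0, 61/8, -3/4]
R4 ← R4 + (5/8)·R1: [0, -25/8, -1/4]
R5 ← R5 + (3/8)·R1: [0, 49/8, 21/4]
R3 ← R3 − (61/80)·R2: [0, 0, -731/80]
R4 ← R4 + (5/16)·R2: [0, 0, 51/16]
R5 ← R5 − (49/80)·R2: [0, 0, -119/80]
R4 ← R4 + (15/43)·R3: [0, 0, 0]
R5 ← R5 − (7/43)·R3: [0, 0, 0]
3 pivots among 3 columns.
Every column is a pivot column, so the columns are linearly independent.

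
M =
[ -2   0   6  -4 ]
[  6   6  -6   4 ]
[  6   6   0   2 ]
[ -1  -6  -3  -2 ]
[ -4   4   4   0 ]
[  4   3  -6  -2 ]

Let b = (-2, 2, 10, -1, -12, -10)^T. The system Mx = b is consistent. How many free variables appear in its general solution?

Row reduce the augmented matrix [M | b].
R2 ← R2 + (3)·R1: [0, 6, 12, -8, -4]
R3 ← R3 + (3)·R1: [0, 6, 18, -10, 4]
R4 ← R4 − (1/2)·R1: [0, -6, -6, 0, 0]
R5 ← R5 − (2)·R1: [0, 4, -8, 8, -8]
R6 ← R6 + (2)·R1: [0, 3, 6, -10, -14]
R3 ← R3 − R2: [0, 0, 6, -2, 8]
R4 ← R4 + R2: [0, 0, 6, -8, -4]
R5 ← R5 − (2/3)·R2: [0, 0, -16, 40/3, -16/3]
R6 ← R6 − (1/2)·R2: [0, 0, 0, -6, -12]
R4 ← R4 − R3: [0, 0, 0, -6, -12]
R5 ← R5 + (8/3)·R3: [0, 0, 0, 8, 16]
R5 ← R5 + (4/3)·R4: [0, 0, 0, 0, 0]
R6 ← R6 − R4: [0, 0, 0, 0, 0]
The echelon form has 4 nonzero rows, and every pivot lies in the first 4 columns, so rank(M) = rank([M|b]) = 4.
The system is consistent.
Free variables = (unknowns) − (rank) = 4 − 4 = 0.

0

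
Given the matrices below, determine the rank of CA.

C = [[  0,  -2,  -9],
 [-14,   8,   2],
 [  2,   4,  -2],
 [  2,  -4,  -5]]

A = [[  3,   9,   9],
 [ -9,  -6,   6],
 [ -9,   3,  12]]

First compute CA:
[[ 99, -15, -120],
 [-132, -168, -54],
 [-12, -12,  18],
 [ 87,  27, -66]]
Now row reduce the product.
R2 ← R2 + (4/3)·R1: [0, -188, -214]
R3 ← R3 + (4/33)·R1: [0, -152/11, 38/11]
R4 ← R4 − (29/33)·R1: [0, 442/11, 434/11]
R3 ← R3 − (38/517)·R2: [0, 0, 9918/517]
R4 ← R4 + (221/1034)·R2: [0, 0, -3249/517]
R4 ← R4 + (19/58)·R3: [0, 0, 0]
3 nonzero rows, so rank(CA) = 3.

3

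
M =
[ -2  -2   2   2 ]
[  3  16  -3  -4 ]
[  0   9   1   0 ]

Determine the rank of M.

Row reduce to echelon form.
R2 ← R2 + (3/2)·R1: [0, 13, 0, -1]
R3 ← R3 − (9/13)·R2: [0, 0, 1, 9/13]
Echelon form has 3 nonzero rows, so rank(M) = 3.

3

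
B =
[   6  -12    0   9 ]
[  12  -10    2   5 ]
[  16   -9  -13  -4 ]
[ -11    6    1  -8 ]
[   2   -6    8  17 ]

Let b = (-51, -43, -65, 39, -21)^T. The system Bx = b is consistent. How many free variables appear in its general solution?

0

Row reduce the augmented matrix [B | b].
R2 ← R2 − (2)·R1: [0, 14, 2, -13, 59]
R3 ← R3 − (8/3)·R1: [0, 23, -13, -28, 71]
R4 ← R4 + (11/6)·R1: [0, -16, 1, 17/2, -109/2]
R5 ← R5 − (1/3)·R1: [0, -2, 8, 14, -4]
R3 ← R3 − (23/14)·R2: [0, 0, -114/7, -93/14, -363/14]
R4 ← R4 + (8/7)·R2: [0, 0, 23/7, -89/14, 181/14]
R5 ← R5 + (1/7)·R2: [0, 0, 58/7, 85/7, 31/7]
R4 ← R4 + (23/114)·R3: [0, 0, 0, -585/76, 585/76]
R5 ← R5 + (29/57)·R3: [0, 0, 0, 333/38, -333/38]
R5 ← R5 + (74/65)·R4: [0, 0, 0, 0, 0]
The echelon form has 4 nonzero rows, and every pivot lies in the first 4 columns, so rank(B) = rank([B|b]) = 4.
The system is consistent.
Free variables = (unknowns) − (rank) = 4 − 4 = 0.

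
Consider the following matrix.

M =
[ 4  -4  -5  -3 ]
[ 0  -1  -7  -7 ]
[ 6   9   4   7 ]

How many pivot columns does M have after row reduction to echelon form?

3

Row reduce to echelon form.
R3 ← R3 − (3/2)·R1: [0, 15, 23/2, 23/2]
R3 ← R3 + (15)·R2: [0, 0, -187/2, -187/2]
Echelon form has 3 nonzero rows, so rank(M) = 3.
Each nonzero row contributes one pivot column: 3 pivot columns.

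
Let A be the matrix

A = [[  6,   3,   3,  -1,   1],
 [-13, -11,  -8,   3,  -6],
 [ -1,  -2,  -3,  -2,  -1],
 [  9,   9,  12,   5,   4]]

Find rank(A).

3

Row reduce to echelon form.
R2 ← R2 + (13/6)·R1: [0, -9/2, -3/2, 5/6, -23/6]
R3 ← R3 + (1/6)·R1: [0, -3/2, -5/2, -13/6, -5/6]
R4 ← R4 − (3/2)·R1: [0, 9/2, 15/2, 13/2, 5/2]
R3 ← R3 − (1/3)·R2: [0, 0, -2, -22/9, 4/9]
R4 ← R4 + R2: [0, 0, 6, 22/3, -4/3]
R4 ← R4 + (3)·R3: [0, 0, 0, 0, 0]
Echelon form has 3 nonzero rows, so rank(A) = 3.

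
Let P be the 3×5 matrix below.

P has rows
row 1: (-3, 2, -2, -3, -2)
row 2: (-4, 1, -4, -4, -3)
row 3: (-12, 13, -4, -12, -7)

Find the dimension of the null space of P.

Row reduce to echelon form.
R2 ← R2 − (4/3)·R1: [0, -5/3, -4/3, 0, -1/3]
R3 ← R3 − (4)·R1: [0, 5, 4, 0, 1]
R3 ← R3 + (3)·R2: [0, 0, 0, 0, 0]
2 nonzero rows, so rank(P) = 2.
P has 5 columns; by rank–nullity, nullity = 5 − 2 = 3.

3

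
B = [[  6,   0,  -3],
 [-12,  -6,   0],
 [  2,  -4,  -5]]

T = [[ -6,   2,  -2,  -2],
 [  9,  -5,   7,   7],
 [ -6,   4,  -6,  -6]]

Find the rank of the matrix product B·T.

First compute BT:
[[-18,   0,   6,   6],
 [ 18,   6, -18, -18],
 [-18,   4,  -2,  -2]]
Now row reduce the product.
R2 ← R2 + R1: [0, 6, -12, -12]
R3 ← R3 − R1: [0, 4, -8, -8]
R3 ← R3 − (2/3)·R2: [0, 0, 0, 0]
2 nonzero rows, so rank(BT) = 2.

2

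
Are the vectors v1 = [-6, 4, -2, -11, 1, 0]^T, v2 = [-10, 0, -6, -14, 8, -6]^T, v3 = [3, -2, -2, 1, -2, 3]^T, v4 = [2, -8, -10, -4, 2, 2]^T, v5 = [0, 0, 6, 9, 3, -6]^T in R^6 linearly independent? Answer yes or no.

no

Form the matrix with these vectors as rows and row reduce.
R2 ← R2 − (5/3)·R1: [0, -20/3, -8/3, 13/3, 19/3, -6]
R3 ← R3 + (1/2)·R1: [0, 0, -3, -9/2, -3/2, 3]
R4 ← R4 + (1/3)·R1: [0, -20/3, -32/3, -23/3, 7/3, 2]
R4 ← R4 − R2: [0, 0, -8, -12, -4, 8]
R4 ← R4 − (8/3)·R3: [0, 0, 0, 0, 0, 0]
R5 ← R5 + (2)·R3: [0, 0, 0, 0, 0, 0]
3 nonzero rows, so the 5 vectors span a space of dimension 3.
Since 3 < 5, the vectors are linearly dependent.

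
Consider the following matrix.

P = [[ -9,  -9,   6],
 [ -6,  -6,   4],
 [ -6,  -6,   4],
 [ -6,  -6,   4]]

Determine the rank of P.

Row reduce to echelon form.
R2 ← R2 − (2/3)·R1: [0, 0, 0]
R3 ← R3 − (2/3)·R1: [0, 0, 0]
R4 ← R4 − (2/3)·R1: [0, 0, 0]
Echelon form has 1 nonzero row, so rank(P) = 1.

1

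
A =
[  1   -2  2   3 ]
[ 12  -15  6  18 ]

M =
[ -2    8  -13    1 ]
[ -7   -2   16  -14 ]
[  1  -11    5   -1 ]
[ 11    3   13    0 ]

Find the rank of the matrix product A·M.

2

First compute AM:
[[ 47,  -1,   4,  27],
 [285, 114, -132, 216]]
Now row reduce the product.
R2 ← R2 − (285/47)·R1: [0, 5643/47, -7344/47, 2457/47]
2 nonzero rows, so rank(AM) = 2.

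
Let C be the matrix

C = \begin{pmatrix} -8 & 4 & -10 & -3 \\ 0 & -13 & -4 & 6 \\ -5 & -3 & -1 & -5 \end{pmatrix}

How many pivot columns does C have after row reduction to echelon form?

3

Row reduce to echelon form.
R3 ← R3 − (5/8)·R1: [0, -11/2, 21/4, -25/8]
R3 ← R3 − (11/26)·R2: [0, 0, 361/52, -589/104]
Echelon form has 3 nonzero rows, so rank(C) = 3.
Each nonzero row contributes one pivot column: 3 pivot columns.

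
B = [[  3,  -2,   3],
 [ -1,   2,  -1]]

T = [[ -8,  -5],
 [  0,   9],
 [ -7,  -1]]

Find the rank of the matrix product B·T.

2

First compute BT:
[[-45, -36],
 [ 15,  24]]
Now row reduce the product.
R2 ← R2 + (1/3)·R1: [0, 12]
2 nonzero rows, so rank(BT) = 2.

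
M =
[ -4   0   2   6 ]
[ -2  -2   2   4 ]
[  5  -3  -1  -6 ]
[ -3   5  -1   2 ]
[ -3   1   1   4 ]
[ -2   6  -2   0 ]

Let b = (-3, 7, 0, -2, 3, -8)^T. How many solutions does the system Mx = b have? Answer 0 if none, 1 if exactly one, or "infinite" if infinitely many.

0

Row reduce the augmented matrix [M | b].
R2 ← R2 − (1/2)·R1: [0, -2, 1, 1, 17/2]
R3 ← R3 + (5/4)·R1: [0, -3, 3/2, 3/2, -15/4]
R4 ← R4 − (3/4)·R1: [0, 5, -5/2, -5/2, 1/4]
R5 ← R5 − (3/4)·R1: [0, 1, -1/2, -1/2, 21/4]
R6 ← R6 − (1/2)·R1: [0, 6, -3, -3, -13/2]
R3 ← R3 − (3/2)·R2: [0, 0, 0, 0, -33/2]
R4 ← R4 + (5/2)·R2: [0, 0, 0, 0, 43/2]
R5 ← R5 + (1/2)·R2: [0, 0, 0, 0, 19/2]
R6 ← R6 + (3)·R2: [0, 0, 0, 0, 19]
R4 ← R4 + (43/33)·R3: [0, 0, 0, 0, 0]
R5 ← R5 + (19/33)·R3: [0, 0, 0, 0, 0]
R6 ← R6 + (38/33)·R3: [0, 0, 0, 0, 0]
The echelon form has 3 nonzero rows; the last pivot sits in the augmented column, so rank(M) = 2 but rank([M|b]) = 3.
Since the ranks differ, the system is inconsistent.
It has no solutions.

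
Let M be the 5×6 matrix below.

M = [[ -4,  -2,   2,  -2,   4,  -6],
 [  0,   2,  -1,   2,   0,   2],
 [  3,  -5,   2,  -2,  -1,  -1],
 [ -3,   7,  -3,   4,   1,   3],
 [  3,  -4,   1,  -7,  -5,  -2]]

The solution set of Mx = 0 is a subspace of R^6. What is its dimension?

Row reduce to echelon form.
R3 ← R3 + (3/4)·R1: [0, -13/2, 7/2, -7/2, 2, -11/2]
R4 ← R4 − (3/4)·R1: [0, 17/2, -9/2, 11/2, -2, 15/2]
R5 ← R5 + (3/4)·R1: [0, -11/2, 5/2, -17/2, -2, -13/2]
R3 ← R3 + (13/4)·R2: [0, 0, 1/4, 3, 2, 1]
R4 ← R4 − (17/4)·R2: [0, 0, -1/4, -3, -2, -1]
R5 ← R5 + (11/4)·R2: [0, 0, -1/4, -3, -2, -1]
R4 ← R4 + R3: [0, 0, 0, 0, 0, 0]
R5 ← R5 + R3: [0, 0, 0, 0, 0, 0]
3 nonzero rows, so rank(M) = 3.
M has 6 columns; by rank–nullity, nullity = 6 − 3 = 3.

3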